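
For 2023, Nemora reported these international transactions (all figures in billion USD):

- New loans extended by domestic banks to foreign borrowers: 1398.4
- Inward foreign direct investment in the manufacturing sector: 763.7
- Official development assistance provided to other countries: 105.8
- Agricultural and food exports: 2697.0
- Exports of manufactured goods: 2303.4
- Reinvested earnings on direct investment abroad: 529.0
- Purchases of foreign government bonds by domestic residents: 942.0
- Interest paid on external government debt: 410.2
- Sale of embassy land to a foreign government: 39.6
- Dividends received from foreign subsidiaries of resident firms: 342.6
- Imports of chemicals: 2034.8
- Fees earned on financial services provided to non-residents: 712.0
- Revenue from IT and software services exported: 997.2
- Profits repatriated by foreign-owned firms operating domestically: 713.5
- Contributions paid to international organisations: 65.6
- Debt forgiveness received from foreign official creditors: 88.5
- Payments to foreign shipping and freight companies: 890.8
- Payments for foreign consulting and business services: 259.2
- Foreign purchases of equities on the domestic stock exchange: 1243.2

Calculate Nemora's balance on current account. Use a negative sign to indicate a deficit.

Goods: -2034.8 + 2303.4 + 2697.0 = 2965.6
Services: 712.0 - 890.8 + 997.2 - 259.2 = 559.2
Primary income: 529.0 - 713.5 - 410.2 + 342.6 = -252.1
Secondary income: -65.6 - 105.8 = -171.4
Current account = 2965.6 + 559.2 + (-252.1) + (-171.4) = 3101.3
(Excluded from the current account — financial account: new loans extended by domestic banks to foreign borrowers 1398.4, inward foreign direct investment in the manufacturing sector 763.7, purchases of foreign government bonds by domestic residents 942.0, foreign purchases of equities on the domestic stock exchange 1243.2; capital account: sale of embassy land to a foreign government 39.6, debt forgiveness received from foreign official creditors 88.5.)

3101.3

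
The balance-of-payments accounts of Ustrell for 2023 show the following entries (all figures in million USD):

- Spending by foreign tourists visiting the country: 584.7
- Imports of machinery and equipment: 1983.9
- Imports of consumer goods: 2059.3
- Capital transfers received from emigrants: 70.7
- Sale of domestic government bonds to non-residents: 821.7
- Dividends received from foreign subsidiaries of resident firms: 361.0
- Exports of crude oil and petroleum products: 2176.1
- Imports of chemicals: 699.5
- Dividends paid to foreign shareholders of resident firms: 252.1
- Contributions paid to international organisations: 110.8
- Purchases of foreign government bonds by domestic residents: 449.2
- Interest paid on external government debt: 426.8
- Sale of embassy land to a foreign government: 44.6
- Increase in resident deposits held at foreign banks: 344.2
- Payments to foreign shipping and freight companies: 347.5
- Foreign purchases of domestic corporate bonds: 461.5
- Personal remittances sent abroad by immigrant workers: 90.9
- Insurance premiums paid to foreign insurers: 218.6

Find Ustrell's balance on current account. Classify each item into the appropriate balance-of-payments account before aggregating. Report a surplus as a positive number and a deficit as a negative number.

Goods: -2059.3 + 2176.1 - 699.5 - 1983.9 = -2566.6
Services: -218.6 - 347.5 + 584.7 = 18.6
Primary income: -426.8 - 252.1 + 361.0 = -317.9
Secondary income: -110.8 - 90.9 = -201.7
Current account = (-2566.6) + 18.6 + (-317.9) + (-201.7) = -3067.6
(Excluded from the current account — capital account: capital transfers received from emigrants 70.7, sale of embassy land to a foreign government 44.6; financial account: sale of domestic government bonds to non-residents 821.7, purchases of foreign government bonds by domestic residents 449.2, increase in resident deposits held at foreign banks 344.2, foreign purchases of domestic corporate bonds 461.5.)

-3067.6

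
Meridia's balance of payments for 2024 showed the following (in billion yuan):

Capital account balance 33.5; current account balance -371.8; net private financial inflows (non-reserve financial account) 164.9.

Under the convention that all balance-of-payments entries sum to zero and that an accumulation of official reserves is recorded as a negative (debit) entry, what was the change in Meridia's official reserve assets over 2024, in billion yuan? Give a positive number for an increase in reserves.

Official reserve transactions balance = -((-371.8) + 33.5 + 164.9) = 173.4
An accumulation of reserves is recorded as a debit (negative entry), so the change in the stock of reserves is the negative of that balance.
Change in official reserves = -(173.4) = -173.4

-173.4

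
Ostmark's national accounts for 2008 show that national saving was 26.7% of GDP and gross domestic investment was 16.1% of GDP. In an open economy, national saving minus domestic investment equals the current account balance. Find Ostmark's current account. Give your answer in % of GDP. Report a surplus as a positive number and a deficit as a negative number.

S - I = CA (net lending to the rest of the world).
CA = S - I = 26.7 - 16.1 = 10.6

10.6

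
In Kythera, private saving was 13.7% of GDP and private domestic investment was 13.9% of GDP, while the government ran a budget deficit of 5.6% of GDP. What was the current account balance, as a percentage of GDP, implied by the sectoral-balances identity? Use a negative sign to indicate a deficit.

-5.8

By the sectoral-balances identity, CA = (S_private - I) + (T - G).
Private balance = 13.7 - 13.9 = -0.2
Government balance (T - G) = -5.6
CA = -0.2 + (-5.6) = -5.8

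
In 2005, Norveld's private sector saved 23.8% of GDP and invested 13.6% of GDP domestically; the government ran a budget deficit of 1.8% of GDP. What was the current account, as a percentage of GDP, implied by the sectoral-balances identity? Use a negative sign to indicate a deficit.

By the sectoral-balances identity, CA = (S_private - I) + (T - G).
Private balance = 23.8 - 13.6 = 10.2
Government balance (T - G) = -1.8
CA = 10.2 + (-1.8) = 8.4

8.4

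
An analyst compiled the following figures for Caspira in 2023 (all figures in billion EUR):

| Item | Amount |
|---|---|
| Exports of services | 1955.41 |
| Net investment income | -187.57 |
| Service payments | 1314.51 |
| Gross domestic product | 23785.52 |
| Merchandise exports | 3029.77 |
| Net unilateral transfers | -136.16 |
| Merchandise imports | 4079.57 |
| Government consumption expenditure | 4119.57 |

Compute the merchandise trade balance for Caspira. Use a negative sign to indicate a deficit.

Goods balance = 3029.77 - 4079.57 = -1049.80

-1049.80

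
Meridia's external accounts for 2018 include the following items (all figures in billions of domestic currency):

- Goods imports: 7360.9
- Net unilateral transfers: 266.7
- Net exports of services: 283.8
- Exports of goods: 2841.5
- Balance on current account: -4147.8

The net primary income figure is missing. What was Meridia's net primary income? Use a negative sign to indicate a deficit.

-178.9

Current account = goods balance + services balance + net primary income + net secondary income
Sum of the known components = -3968.9
Net primary income = CA - (known components) = -4147.8 - (-3968.9) = -178.9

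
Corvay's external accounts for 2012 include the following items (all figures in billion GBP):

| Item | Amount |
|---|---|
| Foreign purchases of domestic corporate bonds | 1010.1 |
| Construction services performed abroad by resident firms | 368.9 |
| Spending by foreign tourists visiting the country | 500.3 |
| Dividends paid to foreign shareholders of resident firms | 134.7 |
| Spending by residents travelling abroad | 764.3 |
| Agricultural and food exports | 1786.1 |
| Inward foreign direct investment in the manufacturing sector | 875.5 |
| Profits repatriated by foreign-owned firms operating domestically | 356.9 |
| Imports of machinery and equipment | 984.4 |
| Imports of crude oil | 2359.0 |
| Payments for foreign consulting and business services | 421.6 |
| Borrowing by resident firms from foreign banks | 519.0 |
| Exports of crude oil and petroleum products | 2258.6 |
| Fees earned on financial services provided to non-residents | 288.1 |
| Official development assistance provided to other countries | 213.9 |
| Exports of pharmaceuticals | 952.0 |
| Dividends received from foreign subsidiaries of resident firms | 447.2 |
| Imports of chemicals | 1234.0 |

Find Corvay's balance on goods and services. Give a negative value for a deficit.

Goods: 952.0 - 984.4 + 2258.6 - 1234.0 + 1786.1 - 2359.0 = 419.3
Services: -764.3 - 421.6 + 288.1 + 500.3 + 368.9 = -28.6
Trade balance = 419.3 + (-28.6) = 390.7
(Excluded from the trade balance — financial account: foreign purchases of domestic corporate bonds 1010.1, inward foreign direct investment in the manufacturing sector 875.5, borrowing by resident firms from foreign banks 519.0; primary income: dividends paid to foreign shareholders of resident firms 134.7, profits repatriated by foreign-owned firms operating domestically 356.9, dividends received from foreign subsidiaries of resident firms 447.2; secondary income: official development assistance provided to other countries 213.9.)

390.7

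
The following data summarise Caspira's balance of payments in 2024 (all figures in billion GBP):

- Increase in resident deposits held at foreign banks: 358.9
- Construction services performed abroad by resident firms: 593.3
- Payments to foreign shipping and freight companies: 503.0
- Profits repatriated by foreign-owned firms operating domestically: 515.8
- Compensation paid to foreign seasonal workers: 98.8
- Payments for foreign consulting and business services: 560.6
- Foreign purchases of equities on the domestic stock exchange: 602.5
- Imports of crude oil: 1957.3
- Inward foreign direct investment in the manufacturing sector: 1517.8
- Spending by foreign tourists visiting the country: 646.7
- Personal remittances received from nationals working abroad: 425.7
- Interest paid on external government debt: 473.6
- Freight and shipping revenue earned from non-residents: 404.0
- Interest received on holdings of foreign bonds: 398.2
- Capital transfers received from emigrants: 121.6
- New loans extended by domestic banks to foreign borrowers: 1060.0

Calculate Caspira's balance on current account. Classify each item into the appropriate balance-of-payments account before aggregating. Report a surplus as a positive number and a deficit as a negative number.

Goods: -1957.3
Services: 593.3 - 560.6 - 503.0 + 646.7 + 404.0 = 580.4
Primary income: -98.8 + 398.2 - 515.8 - 473.6 = -690.0
Secondary income: 425.7
Current account = (-1957.3) + 580.4 + (-690.0) + 425.7 = -1641.2
(Excluded from the current account — financial account: increase in resident deposits held at foreign banks 358.9, foreign purchases of equities on the domestic stock exchange 602.5, inward foreign direct investment in the manufacturing sector 1517.8, new loans extended by domestic banks to foreign borrowers 1060.0; capital account: capital transfers received from emigrants 121.6.)

-1641.2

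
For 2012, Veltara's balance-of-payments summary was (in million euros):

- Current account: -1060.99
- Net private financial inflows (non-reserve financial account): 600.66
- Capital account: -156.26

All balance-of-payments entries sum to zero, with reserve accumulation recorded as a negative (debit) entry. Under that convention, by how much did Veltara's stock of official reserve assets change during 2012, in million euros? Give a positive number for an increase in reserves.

-616.59

Official reserve transactions balance = -((-1060.99) + (-156.26) + 600.66) = 616.59
An accumulation of reserves is recorded as a debit (negative entry), so the change in the stock of reserves is the negative of that balance.
Change in official reserves = -(616.59) = -616.59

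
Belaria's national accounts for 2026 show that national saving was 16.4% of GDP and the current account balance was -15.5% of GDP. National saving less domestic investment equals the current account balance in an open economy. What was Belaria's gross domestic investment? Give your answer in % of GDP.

31.9

I = S - CA = 16.4 - (-15.5) = 31.9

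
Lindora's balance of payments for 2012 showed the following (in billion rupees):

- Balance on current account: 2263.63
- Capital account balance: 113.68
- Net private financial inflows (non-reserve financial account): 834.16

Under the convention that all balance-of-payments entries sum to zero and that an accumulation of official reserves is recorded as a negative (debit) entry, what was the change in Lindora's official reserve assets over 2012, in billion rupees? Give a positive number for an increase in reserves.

Official reserve transactions balance = -(2263.63 + 113.68 + 834.16) = -3211.47
An accumulation of reserves is recorded as a debit (negative entry), so the change in the stock of reserves is the negative of that balance.
Change in official reserves = -(-3211.47) = 3211.47

3211.47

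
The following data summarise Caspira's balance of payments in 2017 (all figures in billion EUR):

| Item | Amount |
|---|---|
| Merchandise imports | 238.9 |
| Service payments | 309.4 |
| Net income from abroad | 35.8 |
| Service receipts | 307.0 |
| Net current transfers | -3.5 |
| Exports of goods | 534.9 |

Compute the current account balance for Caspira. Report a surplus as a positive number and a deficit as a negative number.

325.9

Goods balance = 534.9 - 238.9 = 296.0
Services balance = 307.0 - 309.4 = -2.4
Trade balance (goods + services) = 296.0 + (-2.4) = 293.6
Net primary income = 35.8
Net secondary income = -3.5
Current account = 293.6 + 35.8 + (-3.5) = 325.9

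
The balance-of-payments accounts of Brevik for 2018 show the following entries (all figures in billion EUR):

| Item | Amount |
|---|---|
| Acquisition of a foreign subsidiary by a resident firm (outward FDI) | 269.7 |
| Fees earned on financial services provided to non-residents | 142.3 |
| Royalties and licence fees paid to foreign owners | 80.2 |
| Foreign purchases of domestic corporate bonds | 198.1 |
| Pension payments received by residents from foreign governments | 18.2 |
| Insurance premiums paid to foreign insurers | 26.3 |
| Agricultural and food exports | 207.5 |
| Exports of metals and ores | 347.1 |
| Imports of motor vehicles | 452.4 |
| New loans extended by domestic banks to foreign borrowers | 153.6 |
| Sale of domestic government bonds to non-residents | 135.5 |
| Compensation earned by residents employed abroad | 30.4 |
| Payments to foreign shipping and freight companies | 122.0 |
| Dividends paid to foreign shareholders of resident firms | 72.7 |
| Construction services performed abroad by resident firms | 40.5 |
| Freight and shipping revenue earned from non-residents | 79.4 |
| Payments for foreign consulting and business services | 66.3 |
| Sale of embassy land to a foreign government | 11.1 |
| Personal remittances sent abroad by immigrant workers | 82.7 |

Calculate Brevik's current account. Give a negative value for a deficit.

-37.2

Goods: 207.5 + 347.1 - 452.4 = 102.2
Services: 79.4 - 122.0 + 142.3 - 26.3 + 40.5 - 80.2 - 66.3 = -32.6
Primary income: 30.4 - 72.7 = -42.3
Secondary income: 18.2 - 82.7 = -64.5
Current account = 102.2 + (-32.6) + (-42.3) + (-64.5) = -37.2
(Excluded from the current account — financial account: acquisition of a foreign subsidiary by a resident firm (outward FDI) 269.7, foreign purchases of domestic corporate bonds 198.1, new loans extended by domestic banks to foreign borrowers 153.6, sale of domestic government bonds to non-residents 135.5; capital account: sale of embassy land to a foreign government 11.1.)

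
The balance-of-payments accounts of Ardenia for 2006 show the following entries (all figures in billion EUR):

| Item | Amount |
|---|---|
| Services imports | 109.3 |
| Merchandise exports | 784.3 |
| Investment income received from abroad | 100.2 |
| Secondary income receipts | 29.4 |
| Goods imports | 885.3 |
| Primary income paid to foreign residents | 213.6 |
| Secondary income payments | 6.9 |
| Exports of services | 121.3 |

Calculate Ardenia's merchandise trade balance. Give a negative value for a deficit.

Goods balance = 784.3 - 885.3 = -101.0

-101.0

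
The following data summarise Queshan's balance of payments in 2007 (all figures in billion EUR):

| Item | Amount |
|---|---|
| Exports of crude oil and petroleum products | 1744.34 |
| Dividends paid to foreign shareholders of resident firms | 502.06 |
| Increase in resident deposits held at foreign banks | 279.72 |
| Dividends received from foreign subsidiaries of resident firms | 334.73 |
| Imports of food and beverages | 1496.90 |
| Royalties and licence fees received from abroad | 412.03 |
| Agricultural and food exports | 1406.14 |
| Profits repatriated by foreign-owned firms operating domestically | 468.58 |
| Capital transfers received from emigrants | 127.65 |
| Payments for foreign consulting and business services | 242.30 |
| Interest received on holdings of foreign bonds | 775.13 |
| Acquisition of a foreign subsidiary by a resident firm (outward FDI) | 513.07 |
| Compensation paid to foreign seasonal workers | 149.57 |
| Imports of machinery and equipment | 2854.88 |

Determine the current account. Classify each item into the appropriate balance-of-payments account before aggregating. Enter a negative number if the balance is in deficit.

-1041.92

Goods: 1406.14 - 2854.88 + 1744.34 - 1496.90 = -1201.30
Services: 412.03 - 242.30 = 169.73
Primary income: -502.06 - 468.58 + 334.73 + 775.13 - 149.57 = -10.35
Current account = (-1201.30) + 169.73 + (-10.35) = -1041.92
(Excluded from the current account — financial account: increase in resident deposits held at foreign banks 279.72, acquisition of a foreign subsidiary by a resident firm (outward FDI) 513.07; capital account: capital transfers received from emigrants 127.65.)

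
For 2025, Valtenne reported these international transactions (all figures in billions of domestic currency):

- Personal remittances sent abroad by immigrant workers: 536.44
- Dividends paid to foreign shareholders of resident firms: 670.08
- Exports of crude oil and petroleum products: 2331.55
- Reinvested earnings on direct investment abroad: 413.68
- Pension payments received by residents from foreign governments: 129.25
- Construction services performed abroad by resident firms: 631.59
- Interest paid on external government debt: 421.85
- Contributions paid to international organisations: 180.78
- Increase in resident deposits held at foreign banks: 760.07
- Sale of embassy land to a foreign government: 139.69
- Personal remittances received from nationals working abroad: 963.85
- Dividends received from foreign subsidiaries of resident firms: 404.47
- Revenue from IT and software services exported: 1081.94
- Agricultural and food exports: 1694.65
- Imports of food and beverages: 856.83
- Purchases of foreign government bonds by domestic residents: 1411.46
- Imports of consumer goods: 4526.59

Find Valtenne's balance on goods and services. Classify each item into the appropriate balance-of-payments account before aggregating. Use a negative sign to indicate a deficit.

Goods: 1694.65 - 856.83 + 2331.55 - 4526.59 = -1357.22
Services: 631.59 + 1081.94 = 1713.53
Trade balance = -1357.22 + 1713.53 = 356.31
(Excluded from the trade balance — secondary income: personal remittances sent abroad by immigrant workers 536.44, pension payments received by residents from foreign governments 129.25, contributions paid to international organisations 180.78, personal remittances received from nationals working abroad 963.85; primary income: dividends paid to foreign shareholders of resident firms 670.08, reinvested earnings on direct investment abroad 413.68, interest paid on external government debt 421.85, dividends received from foreign subsidiaries of resident firms 404.47; financial account: increase in resident deposits held at foreign banks 760.07, purchases of foreign government bonds by domestic residents 1411.46; capital account: sale of embassy land to a foreign government 139.69.)

356.31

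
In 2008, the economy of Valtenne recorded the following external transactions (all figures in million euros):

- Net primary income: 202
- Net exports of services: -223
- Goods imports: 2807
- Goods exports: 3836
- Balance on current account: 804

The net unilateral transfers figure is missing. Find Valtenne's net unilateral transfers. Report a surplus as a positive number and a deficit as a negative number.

Current account = goods balance + services balance + net primary income + net secondary income
Sum of the known components = 1008
Net unilateral transfers = CA - (known components) = 804 - 1008 = -204

-204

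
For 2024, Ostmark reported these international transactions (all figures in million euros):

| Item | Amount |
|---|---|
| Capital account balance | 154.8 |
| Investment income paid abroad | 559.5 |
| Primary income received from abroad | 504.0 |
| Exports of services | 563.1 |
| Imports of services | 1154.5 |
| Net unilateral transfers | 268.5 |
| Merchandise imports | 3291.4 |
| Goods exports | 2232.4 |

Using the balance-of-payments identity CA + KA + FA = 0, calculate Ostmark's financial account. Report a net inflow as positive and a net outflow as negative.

Goods balance = 2232.4 - 3291.4 = -1059.0
Services balance = 563.1 - 1154.5 = -591.4
Trade balance (goods + services) = -1059.0 + (-591.4) = -1650.4
Net primary income = 504.0 - 559.5 = -55.5
Net secondary income = 268.5
Current account = -1650.4 + (-55.5) + 268.5 = -1437.4
Financial account = -(-1437.4 + 154.8) = 1282.6

1282.6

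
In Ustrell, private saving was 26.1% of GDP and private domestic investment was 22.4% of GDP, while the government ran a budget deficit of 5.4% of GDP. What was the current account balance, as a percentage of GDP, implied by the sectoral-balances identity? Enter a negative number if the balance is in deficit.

By the sectoral-balances identity, CA = (S_private - I) + (T - G).
Private balance = 26.1 - 22.4 = 3.7
Government balance (T - G) = -5.4
CA = 3.7 + (-5.4) = -1.7

-1.7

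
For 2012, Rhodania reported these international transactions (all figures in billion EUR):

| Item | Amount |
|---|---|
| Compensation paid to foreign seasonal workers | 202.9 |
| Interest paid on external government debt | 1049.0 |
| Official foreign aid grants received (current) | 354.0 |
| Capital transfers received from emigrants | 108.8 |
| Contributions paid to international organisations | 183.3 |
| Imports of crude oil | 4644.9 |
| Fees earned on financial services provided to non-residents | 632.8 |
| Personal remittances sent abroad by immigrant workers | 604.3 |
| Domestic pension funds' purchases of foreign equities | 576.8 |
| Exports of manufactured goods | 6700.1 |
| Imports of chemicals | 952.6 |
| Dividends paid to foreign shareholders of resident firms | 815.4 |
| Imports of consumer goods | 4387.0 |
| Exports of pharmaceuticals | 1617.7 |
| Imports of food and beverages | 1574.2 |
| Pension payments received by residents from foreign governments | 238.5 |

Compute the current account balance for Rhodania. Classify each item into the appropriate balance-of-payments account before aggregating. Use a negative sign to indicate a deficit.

-4870.5

Goods: 6700.1 - 1574.2 - 952.6 - 4644.9 + 1617.7 - 4387.0 = -3240.9
Services: 632.8
Primary income: -815.4 - 202.9 - 1049.0 = -2067.3
Secondary income: 238.5 - 183.3 + 354.0 - 604.3 = -195.1
Current account = (-3240.9) + 632.8 + (-2067.3) + (-195.1) = -4870.5
(Excluded from the current account — capital account: capital transfers received from emigrants 108.8; financial account: domestic pension funds' purchases of foreign equities 576.8.)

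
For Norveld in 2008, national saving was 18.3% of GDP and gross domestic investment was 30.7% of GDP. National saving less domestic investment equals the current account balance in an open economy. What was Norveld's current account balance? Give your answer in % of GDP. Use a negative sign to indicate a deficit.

-12.4

CA = S - I = 18.3 - 30.7 = -12.4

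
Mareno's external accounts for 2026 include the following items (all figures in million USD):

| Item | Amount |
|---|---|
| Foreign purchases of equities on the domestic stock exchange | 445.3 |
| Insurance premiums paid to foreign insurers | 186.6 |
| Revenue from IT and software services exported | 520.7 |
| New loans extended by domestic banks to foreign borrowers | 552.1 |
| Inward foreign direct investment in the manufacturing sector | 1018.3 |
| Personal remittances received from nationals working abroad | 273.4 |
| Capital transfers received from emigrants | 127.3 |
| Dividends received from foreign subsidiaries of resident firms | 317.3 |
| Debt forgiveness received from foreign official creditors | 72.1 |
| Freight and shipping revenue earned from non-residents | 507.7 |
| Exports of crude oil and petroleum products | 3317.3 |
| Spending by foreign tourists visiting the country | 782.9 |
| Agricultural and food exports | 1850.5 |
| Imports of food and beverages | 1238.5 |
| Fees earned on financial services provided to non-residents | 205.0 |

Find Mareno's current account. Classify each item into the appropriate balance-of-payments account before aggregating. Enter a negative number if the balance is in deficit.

Goods: 3317.3 - 1238.5 + 1850.5 = 3929.3
Services: 782.9 + 507.7 - 186.6 + 205.0 + 520.7 = 1829.7
Primary income: 317.3
Secondary income: 273.4
Current account = 3929.3 + 1829.7 + 317.3 + 273.4 = 6349.7
(Excluded from the current account — financial account: foreign purchases of equities on the domestic stock exchange 445.3, new loans extended by domestic banks to foreign borrowers 552.1, inward foreign direct investment in the manufacturing sector 1018.3; capital account: capital transfers received from emigrants 127.3, debt forgiveness received from foreign official creditors 72.1.)

6349.7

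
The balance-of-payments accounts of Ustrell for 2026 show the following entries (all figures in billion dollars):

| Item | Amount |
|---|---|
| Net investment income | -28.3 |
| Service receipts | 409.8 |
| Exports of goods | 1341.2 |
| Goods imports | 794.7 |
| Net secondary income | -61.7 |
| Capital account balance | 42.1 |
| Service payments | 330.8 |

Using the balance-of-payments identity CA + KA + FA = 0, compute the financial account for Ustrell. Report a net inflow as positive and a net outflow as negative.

-577.6

Goods balance = 1341.2 - 794.7 = 546.5
Services balance = 409.8 - 330.8 = 79.0
Trade balance (goods + services) = 546.5 + 79.0 = 625.5
Net primary income = -28.3
Net secondary income = -61.7
Current account = 625.5 + (-28.3) + (-61.7) = 535.5
Financial account = -(535.5 + 42.1) = -577.6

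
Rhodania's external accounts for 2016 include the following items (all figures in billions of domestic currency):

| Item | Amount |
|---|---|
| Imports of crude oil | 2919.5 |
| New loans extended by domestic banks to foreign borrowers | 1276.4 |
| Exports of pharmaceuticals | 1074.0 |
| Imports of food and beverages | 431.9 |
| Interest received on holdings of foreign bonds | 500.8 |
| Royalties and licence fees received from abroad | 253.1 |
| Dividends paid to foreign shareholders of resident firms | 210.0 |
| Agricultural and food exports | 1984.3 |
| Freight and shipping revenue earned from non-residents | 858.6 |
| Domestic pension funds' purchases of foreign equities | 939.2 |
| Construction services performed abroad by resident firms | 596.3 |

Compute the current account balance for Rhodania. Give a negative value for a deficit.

Goods: 1984.3 - 2919.5 - 431.9 + 1074.0 = -293.1
Services: 858.6 + 253.1 + 596.3 = 1708.0
Primary income: -210.0 + 500.8 = 290.8
Current account = (-293.1) + 1708.0 + 290.8 = 1705.7
(Excluded from the current account — financial account: new loans extended by domestic banks to foreign borrowers 1276.4, domestic pension funds' purchases of foreign equities 939.2.)

1705.7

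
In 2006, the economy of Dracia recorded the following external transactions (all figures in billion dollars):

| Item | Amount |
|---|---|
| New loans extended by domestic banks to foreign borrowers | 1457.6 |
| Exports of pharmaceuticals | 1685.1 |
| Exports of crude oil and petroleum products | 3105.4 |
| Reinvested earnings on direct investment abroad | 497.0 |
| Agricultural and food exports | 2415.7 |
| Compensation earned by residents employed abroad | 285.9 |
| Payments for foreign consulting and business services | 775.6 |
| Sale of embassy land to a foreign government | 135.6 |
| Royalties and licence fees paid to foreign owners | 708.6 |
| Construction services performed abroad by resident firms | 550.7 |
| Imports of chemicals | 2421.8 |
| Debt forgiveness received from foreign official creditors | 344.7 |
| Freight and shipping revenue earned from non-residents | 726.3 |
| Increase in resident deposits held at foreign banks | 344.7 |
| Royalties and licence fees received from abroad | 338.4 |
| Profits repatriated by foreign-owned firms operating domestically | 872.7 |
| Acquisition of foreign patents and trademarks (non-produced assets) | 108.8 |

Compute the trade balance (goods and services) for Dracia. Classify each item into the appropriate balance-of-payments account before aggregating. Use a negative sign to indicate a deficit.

4915.6

Goods: -2421.8 + 2415.7 + 3105.4 + 1685.1 = 4784.4
Services: -708.6 + 726.3 - 775.6 + 550.7 + 338.4 = 131.2
Trade balance = 4784.4 + 131.2 = 4915.6
(Excluded from the trade balance — financial account: new loans extended by domestic banks to foreign borrowers 1457.6, increase in resident deposits held at foreign banks 344.7; primary income: reinvested earnings on direct investment abroad 497.0, compensation earned by residents employed abroad 285.9, profits repatriated by foreign-owned firms operating domestically 872.7; capital account: sale of embassy land to a foreign government 135.6, debt forgiveness received from foreign official creditors 344.7, acquisition of foreign patents and trademarks (non-produced assets) 108.8.)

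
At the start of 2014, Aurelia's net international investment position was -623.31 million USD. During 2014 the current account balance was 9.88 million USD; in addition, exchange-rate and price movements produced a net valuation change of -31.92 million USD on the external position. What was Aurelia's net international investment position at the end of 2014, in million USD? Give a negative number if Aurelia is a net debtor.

-645.35

Change in NIIP = current account + net valuation change = 9.88 + (-31.92) = -22.04
End-of-year NIIP = -623.31 + (-22.04) = -645.35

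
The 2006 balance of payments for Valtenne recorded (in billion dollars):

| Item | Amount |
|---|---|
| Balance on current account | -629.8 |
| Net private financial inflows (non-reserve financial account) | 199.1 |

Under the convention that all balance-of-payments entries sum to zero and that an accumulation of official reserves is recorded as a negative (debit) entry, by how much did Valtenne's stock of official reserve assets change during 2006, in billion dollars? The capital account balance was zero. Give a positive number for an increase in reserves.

Official reserve transactions balance = -((-629.8) + 199.1) = 430.7
An accumulation of reserves is recorded as a debit (negative entry), so the change in the stock of reserves is the negative of that balance.
Change in official reserves = -(430.7) = -430.7

-430.7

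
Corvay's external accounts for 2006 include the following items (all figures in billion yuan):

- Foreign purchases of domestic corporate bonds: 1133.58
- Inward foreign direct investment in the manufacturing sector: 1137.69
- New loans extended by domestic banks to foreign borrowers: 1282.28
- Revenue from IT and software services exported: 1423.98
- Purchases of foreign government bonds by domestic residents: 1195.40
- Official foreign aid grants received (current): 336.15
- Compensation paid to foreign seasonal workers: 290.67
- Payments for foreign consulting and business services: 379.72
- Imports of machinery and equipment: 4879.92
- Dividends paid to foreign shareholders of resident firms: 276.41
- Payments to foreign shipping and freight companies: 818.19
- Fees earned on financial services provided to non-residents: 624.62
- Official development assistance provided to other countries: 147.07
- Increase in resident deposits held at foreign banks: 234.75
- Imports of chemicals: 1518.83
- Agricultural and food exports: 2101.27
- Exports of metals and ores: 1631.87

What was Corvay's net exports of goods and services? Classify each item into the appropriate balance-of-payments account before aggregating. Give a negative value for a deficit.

Goods: -4879.92 + 1631.87 - 1518.83 + 2101.27 = -2665.61
Services: -379.72 + 1423.98 - 818.19 + 624.62 = 850.69
Trade balance = -2665.61 + 850.69 = -1814.92
(Excluded from the trade balance — financial account: foreign purchases of domestic corporate bonds 1133.58, inward foreign direct investment in the manufacturing sector 1137.69, new loans extended by domestic banks to foreign borrowers 1282.28, purchases of foreign government bonds by domestic residents 1195.40, increase in resident deposits held at foreign banks 234.75; secondary income: official foreign aid grants received (current) 336.15, official development assistance provided to other countries 147.07; primary income: compensation paid to foreign seasonal workers 290.67, dividends paid to foreign shareholders of resident firms 276.41.)

-1814.92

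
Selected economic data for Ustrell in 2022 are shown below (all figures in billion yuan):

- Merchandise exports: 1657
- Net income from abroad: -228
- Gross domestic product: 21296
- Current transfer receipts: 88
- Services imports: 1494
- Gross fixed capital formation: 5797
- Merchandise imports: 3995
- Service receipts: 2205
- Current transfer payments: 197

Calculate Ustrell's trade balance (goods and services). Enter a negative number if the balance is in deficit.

-1627

Goods balance = 1657 - 3995 = -2338
Services balance = 2205 - 1494 = 711
Trade balance (goods + services) = -2338 + 711 = -1627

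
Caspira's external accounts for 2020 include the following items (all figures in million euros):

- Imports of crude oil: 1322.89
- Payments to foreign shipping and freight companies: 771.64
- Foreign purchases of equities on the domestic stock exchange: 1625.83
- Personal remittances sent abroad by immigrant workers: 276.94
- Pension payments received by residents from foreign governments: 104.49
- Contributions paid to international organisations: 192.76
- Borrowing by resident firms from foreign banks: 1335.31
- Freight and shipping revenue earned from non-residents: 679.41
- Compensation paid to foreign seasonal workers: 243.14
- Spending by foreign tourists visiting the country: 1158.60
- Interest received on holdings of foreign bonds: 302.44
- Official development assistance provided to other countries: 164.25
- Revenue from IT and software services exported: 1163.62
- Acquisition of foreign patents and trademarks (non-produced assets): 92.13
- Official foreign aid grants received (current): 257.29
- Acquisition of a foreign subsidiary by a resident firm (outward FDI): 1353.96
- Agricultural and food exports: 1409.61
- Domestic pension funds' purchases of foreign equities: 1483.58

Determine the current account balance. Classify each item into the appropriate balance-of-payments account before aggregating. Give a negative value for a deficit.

2103.84

Goods: -1322.89 + 1409.61 = 86.72
Services: 679.41 - 771.64 + 1158.60 + 1163.62 = 2229.99
Primary income: 302.44 - 243.14 = 59.30
Secondary income: 257.29 - 192.76 + 104.49 - 164.25 - 276.94 = -272.17
Current account = 86.72 + 2229.99 + 59.30 + (-272.17) = 2103.84
(Excluded from the current account — financial account: foreign purchases of equities on the domestic stock exchange 1625.83, borrowing by resident firms from foreign banks 1335.31, acquisition of a foreign subsidiary by a resident firm (outward FDI) 1353.96, domestic pension funds' purchases of foreign equities 1483.58; capital account: acquisition of foreign patents and trademarks (non-produced assets) 92.13.)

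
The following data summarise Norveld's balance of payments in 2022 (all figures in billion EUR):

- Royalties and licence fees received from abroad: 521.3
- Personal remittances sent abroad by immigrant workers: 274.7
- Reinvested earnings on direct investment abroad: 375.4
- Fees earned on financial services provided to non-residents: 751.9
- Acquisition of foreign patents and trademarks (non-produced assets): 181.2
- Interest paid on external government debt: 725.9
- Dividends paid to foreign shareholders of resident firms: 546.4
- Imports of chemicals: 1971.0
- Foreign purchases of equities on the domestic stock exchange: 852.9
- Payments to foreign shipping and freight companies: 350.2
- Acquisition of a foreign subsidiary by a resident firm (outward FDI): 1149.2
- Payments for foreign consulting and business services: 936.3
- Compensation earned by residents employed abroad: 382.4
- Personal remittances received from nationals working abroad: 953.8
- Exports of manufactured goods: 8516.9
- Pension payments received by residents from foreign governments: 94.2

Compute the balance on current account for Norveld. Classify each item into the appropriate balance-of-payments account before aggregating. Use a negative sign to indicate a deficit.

6791.4

Goods: -1971.0 + 8516.9 = 6545.9
Services: -350.2 + 751.9 + 521.3 - 936.3 = -13.3
Primary income: 375.4 + 382.4 - 546.4 - 725.9 = -514.5
Secondary income: 953.8 + 94.2 - 274.7 = 773.3
Current account = 6545.9 + (-13.3) + (-514.5) + 773.3 = 6791.4
(Excluded from the current account — capital account: acquisition of foreign patents and trademarks (non-produced assets) 181.2; financial account: foreign purchases of equities on the domestic stock exchange 852.9, acquisition of a foreign subsidiary by a resident firm (outward FDI) 1149.2.)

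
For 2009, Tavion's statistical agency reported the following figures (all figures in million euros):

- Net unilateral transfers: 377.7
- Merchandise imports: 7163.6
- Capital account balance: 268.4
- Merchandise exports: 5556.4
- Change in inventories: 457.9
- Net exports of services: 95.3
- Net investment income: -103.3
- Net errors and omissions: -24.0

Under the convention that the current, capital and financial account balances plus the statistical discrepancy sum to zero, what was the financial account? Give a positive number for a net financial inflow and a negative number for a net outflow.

Goods balance = 5556.4 - 7163.6 = -1607.2
Services balance = 95.3
Trade balance (goods + services) = -1607.2 + 95.3 = -1511.9
Net primary income = -103.3
Net secondary income = 377.7
Current account = -1511.9 + (-103.3) + 377.7 = -1237.5
Financial account = -(-1237.5 + 268.4 + (-24.0)) = 993.1

993.1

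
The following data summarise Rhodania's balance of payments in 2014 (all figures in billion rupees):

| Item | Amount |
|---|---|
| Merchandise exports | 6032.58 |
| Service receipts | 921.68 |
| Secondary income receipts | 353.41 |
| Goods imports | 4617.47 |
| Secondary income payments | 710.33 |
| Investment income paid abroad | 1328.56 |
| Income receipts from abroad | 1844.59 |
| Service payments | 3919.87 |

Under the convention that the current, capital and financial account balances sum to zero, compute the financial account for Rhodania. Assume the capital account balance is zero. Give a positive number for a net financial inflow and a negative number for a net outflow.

Goods balance = 6032.58 - 4617.47 = 1415.11
Services balance = 921.68 - 3919.87 = -2998.19
Trade balance (goods + services) = 1415.11 + (-2998.19) = -1583.08
Net primary income = 1844.59 - 1328.56 = 516.03
Net secondary income = 353.41 - 710.33 = -356.92
Current account = -1583.08 + 516.03 + (-356.92) = -1423.97
Financial account = -(-1423.97) = 1423.97

1423.97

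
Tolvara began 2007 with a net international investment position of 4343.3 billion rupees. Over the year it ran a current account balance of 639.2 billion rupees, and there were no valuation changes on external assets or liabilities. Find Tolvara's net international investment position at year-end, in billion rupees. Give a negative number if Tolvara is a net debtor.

With no valuation effects, change in NIIP = current account = 639.2
End-of-year NIIP = 4343.3 + 639.2 = 4982.5

4982.5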